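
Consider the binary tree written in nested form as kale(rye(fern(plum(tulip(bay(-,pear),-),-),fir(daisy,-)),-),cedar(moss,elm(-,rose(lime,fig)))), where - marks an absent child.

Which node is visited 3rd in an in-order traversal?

In-order visits the left subtree, then the node, then the right subtree.
At kale: go left to rye.
  At rye: go left to fern.
    At fern: go left to plum.
      At plum: go left to tulip.
        At tulip: go left to bay.
          At bay: no left child.
          Visit bay.
          At bay: go right to pear.
            pear is a leaf — visit pear.
        Visit tulip.
        At tulip: no right child.
      Visit plum.
      At plum: no right child.
    Visit fern.
    At fern: go right to fir.
      At fir: go left to daisy.
        daisy is a leaf — visit daisy.
      Visit fir.
      At fir: no right child.
  Visit rye.
  At rye: no right child.
Visit kale.
At kale: go right to cedar.
  At cedar: go left to moss.
    moss is a leaf — visit moss.
  Visit cedar.
  At cedar: go right to elm.
    At elm: no left child.
    Visit elm.
    At elm: go right to rose.
      At rose: go left to lime.
        lime is a leaf — visit lime.
      Visit rose.
      At rose: go right to fig.
        fig is a leaf — visit fig.
Full in-order sequence: bay, pear, tulip, plum, fern, daisy, fir, rye, kale, moss, cedar, elm, lime, rose, fig.

tulip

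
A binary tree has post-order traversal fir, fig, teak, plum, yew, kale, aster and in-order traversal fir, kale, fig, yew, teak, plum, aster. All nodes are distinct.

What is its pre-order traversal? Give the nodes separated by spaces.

The last element of post-order is the root; it splits in-order into left and right subtrees.
Root aster: left subtree has 6 nodes {fir, kale, fig, yew, teak, plum}, right has 0 { }.
  Root kale: left subtree has 1 node {fir}, right has 4 {fig, yew, teak, plum}.
    Root yew: left subtree has 1 node {fig}, right has 2 {teak, plum}.
      Root plum: left subtree has 1 node {teak}, right has 0 { }.

aster kale fir yew fig plum teak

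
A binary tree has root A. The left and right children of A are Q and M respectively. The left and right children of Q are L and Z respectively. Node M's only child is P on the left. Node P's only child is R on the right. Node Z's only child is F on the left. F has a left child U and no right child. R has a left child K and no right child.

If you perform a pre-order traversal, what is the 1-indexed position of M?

Pre-order visits the node, then its left subtree, then its right subtree.
Visit A.
At A: go left to Q.
  Visit Q.
  At Q: go left to L.
    L is a leaf — visit L.
  At Q: go right to Z.
    Visit Z.
    At Z: go left to F.
      Visit F.
      At F: go left to U.
        U is a leaf — visit U.
      At F: no right child.
    At Z: no right child.
At A: go right to M.
  Visit M.
  At M: go left to P.
    Visit P.
    At P: no left child.
    At P: go right to R.
      Visit R.
      At R: go left to K.
        K is a leaf — visit K.
      At R: no right child.
  At M: no right child.
Full pre-order sequence: A, Q, L, Z, F, U, M, P, R, K.

7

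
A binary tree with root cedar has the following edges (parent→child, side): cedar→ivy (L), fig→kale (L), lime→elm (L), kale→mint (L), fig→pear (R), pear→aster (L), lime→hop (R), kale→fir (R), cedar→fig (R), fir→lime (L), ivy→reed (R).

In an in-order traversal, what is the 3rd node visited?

In-order visits the left subtree, then the node, then the right subtree.
At cedar: go left to ivy.
  At ivy: no left child.
  Visit ivy.
  At ivy: go right to reed.
    reed is a leaf — visit reed.
Visit cedar.
At cedar: go right to fig.
  At fig: go left to kale.
    At kale: go left to mint.
      mint is a leaf — visit mint.
    Visit kale.
    At kale: go right to fir.
      At fir: go left to lime.
        At lime: go left to elm.
          elm is a leaf — visit elm.
        Visit lime.
        At lime: go right to hop.
          hop is a leaf — visit hop.
      Visit fir.
      At fir: no right child.
  Visit fig.
  At fig: go right to pear.
    At pear: go left to aster.
      aster is a leaf — visit aster.
    Visit pear.
    At pear: no right child.
Full in-order sequence: ivy, reed, cedar, mint, kale, elm, lime, hop, fir, fig, aster, pear.

cedar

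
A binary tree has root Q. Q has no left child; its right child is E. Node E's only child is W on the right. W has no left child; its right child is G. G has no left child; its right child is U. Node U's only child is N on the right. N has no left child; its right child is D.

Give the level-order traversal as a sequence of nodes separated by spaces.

Q E W G U N D

Level-order visits nodes level by level from the root, left to right within each level.
Level 0: Q
Level 1: E
Level 2: W
Level 3: G
Level 4: U
Level 5: N
Level 6: D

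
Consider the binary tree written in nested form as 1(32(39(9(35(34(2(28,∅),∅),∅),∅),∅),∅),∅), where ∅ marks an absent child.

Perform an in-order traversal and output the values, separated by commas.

28, 2, 34, 35, 9, 39, 32, 1

In-order visits the left subtree, then the node, then the right subtree.
At 1: go left to 32.
  At 32: go left to 39.
    At 39: go left to 9.
      At 9: go left to 35.
        At 35: go left to 34.
          At 34: go left to 2.
            At 2: go left to 28.
              28 is a leaf — visit 28.
            Visit 2.
            At 2: no right child.
          Visit 34.
          At 34: no right child.
        Visit 35.
        At 35: no right child.
      Visit 9.
      At 9: no right child.
    Visit 39.
    At 39: no right child.
  Visit 32.
  At 32: no right child.
Visit 1.
At 1: no right child.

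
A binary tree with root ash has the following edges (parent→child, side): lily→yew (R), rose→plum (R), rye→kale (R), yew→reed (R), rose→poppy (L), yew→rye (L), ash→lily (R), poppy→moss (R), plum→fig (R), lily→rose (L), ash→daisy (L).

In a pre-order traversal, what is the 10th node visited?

Pre-order visits the node, then its left subtree, then its right subtree.
Visit ash.
At ash: go left to daisy.
  daisy is a leaf — visit daisy.
At ash: go right to lily.
  Visit lily.
  At lily: go left to rose.
    Visit rose.
    At rose: go left to poppy.
      Visit poppy.
      At poppy: no left child.
      At poppy: go right to moss.
        moss is a leaf — visit moss.
    At rose: go right to plum.
      Visit plum.
      At plum: no left child.
      At plum: go right to fig.
        fig is a leaf — visit fig.
  At lily: go right to yew.
    Visit yew.
    At yew: go left to rye.
      Visit rye.
      At rye: no left child.
      At rye: go right to kale.
        kale is a leaf — visit kale.
    At yew: go right to reed.
      reed is a leaf — visit reed.
Full pre-order sequence: ash, daisy, lily, rose, poppy, moss, plum, fig, yew, rye, kale, reed.

rye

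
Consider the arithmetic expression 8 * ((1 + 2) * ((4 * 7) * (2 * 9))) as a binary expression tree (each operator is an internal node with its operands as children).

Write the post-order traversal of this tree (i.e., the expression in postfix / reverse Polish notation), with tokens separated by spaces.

8 1 2 + 4 7 * 2 9 * * * *

Post-order on an expression tree gives postfix notation: for each operator, emit left operand, right operand, then the operator.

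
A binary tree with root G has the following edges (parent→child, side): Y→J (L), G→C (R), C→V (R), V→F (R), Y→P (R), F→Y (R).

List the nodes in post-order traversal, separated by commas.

J, P, Y, F, V, C, G

Post-order visits the left subtree, then the right subtree, then the node.
At G: no left child.
At G: go right to C.
  At C: no left child.
  At C: go right to V.
    At V: no left child.
    At V: go right to F.
      At F: no left child.
      At F: go right to Y.
        At Y: go left to J.
          J is a leaf — visit J.
        At Y: go right to P.
          P is a leaf — visit P.
        Visit Y.
      Visit F.
    Visit V.
  Visit C.
Visit G.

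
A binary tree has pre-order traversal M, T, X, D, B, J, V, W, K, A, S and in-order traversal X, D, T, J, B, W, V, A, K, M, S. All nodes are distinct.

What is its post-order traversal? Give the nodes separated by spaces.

The first element of pre-order is the root; it splits in-order into left and right subtrees.
Root M: left subtree has 9 nodes {X, D, T, J, B, W, V, A, K}, right has 1 {S}.
  Root T: left subtree has 2 nodes {X, D}, right has 6 {J, B, W, V, A, K}.
    Root X: left subtree has 0 nodes { }, right has 1 {D}.
    Root B: left subtree has 1 node {J}, right has 4 {W, V, A, K}.
      Root V: left subtree has 1 node {W}, right has 2 {A, K}.
        Root K: left subtree has 1 node {A}, right has 0 { }.

D X J W A K V B T S M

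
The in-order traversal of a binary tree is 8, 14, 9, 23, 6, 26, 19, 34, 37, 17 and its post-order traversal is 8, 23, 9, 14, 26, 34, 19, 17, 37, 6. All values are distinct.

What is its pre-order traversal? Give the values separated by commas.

6, 14, 8, 9, 23, 37, 19, 26, 34, 17

The last element of post-order is the root; it splits in-order into left and right subtrees.
Root 6: left subtree has 4 nodes {8, 14, 9, 23}, right has 5 {26, 19, 34, 37, 17}.
  Root 14: left subtree has 1 node {8}, right has 2 {9, 23}.
    Root 9: left subtree has 0 nodes { }, right has 1 {23}.
  Root 37: left subtree has 3 nodes {26, 19, 34}, right has 1 {17}.
    Root 19: left subtree has 1 node {26}, right has 1 {34}.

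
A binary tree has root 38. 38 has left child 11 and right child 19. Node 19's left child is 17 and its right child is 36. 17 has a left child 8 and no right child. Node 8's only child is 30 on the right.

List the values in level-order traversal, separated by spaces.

Level-order visits nodes level by level from the root, left to right within each level.
Level 0: 38
Level 1: 11, 19
Level 2: 17, 36
Level 3: 8
Level 4: 30

38 11 19 17 36 8 30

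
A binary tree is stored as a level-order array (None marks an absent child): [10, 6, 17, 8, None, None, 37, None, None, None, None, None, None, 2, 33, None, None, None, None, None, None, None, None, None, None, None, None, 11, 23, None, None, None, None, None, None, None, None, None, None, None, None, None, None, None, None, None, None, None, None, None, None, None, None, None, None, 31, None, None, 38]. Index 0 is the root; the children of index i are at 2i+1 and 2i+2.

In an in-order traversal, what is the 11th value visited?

In-order visits the left subtree, then the node, then the right subtree.
At 10: go left to 6.
  At 6: go left to 8.
    8 is a leaf — visit 8.
  Visit 6.
  At 6: no right child.
Visit 10.
At 10: go right to 17.
  At 17: no left child.
  Visit 17.
  At 17: go right to 37.
    At 37: go left to 2.
      At 2: go left to 11.
        At 11: go left to 31.
          31 is a leaf — visit 31.
        Visit 11.
        At 11: no right child.
      Visit 2.
      At 2: go right to 23.
        At 23: no left child.
        Visit 23.
        At 23: go right to 38.
          38 is a leaf — visit 38.
    Visit 37.
    At 37: go right to 33.
      33 is a leaf — visit 33.
Full in-order sequence: 8, 6, 10, 17, 31, 11, 2, 23, 38, 37, 33.

33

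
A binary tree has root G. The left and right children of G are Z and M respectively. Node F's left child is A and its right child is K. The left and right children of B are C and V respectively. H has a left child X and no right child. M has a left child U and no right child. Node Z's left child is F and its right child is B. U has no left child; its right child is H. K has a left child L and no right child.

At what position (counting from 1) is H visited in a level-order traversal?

11

Level-order visits nodes level by level from the root, left to right within each level.
Level 0: G
Level 1: Z, M
Level 2: F, B, U
Level 3: A, K, C, V, H
Level 4: L, X
Full level-order sequence: G, Z, M, F, B, U, A, K, C, V, H, L, X.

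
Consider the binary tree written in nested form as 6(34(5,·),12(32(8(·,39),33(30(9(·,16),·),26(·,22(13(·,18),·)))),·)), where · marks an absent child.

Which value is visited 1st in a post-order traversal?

5

Post-order visits the left subtree, then the right subtree, then the node.
At 6: go left to 34.
  At 34: go left to 5.
    5 is a leaf — visit 5.
  At 34: no right child.
  Visit 34.
At 6: go right to 12.
  At 12: go left to 32.
    At 32: go left to 8.
      At 8: no left child.
      At 8: go right to 39.
        39 is a leaf — visit 39.
      Visit 8.
    At 32: go right to 33.
      At 33: go left to 30.
        At 30: go left to 9.
          At 9: no left child.
          At 9: go right to 16.
            16 is a leaf — visit 16.
          Visit 9.
        At 30: no right child.
        Visit 30.
      At 33: go right to 26.
        At 26: no left child.
        At 26: go right to 22.
          At 22: go left to 13.
            At 13: no left child.
            At 13: go right to 18.
              18 is a leaf — visit 18.
            Visit 13.
          At 22: no right child.
          Visit 22.
        Visit 26.
      Visit 33.
    Visit 32.
  At 12: no right child.
  Visit 12.
Visit 6.
Full post-order sequence: 5, 34, 39, 8, 16, 9, 30, 18, 13, 22, 26, 33, 32, 12, 6.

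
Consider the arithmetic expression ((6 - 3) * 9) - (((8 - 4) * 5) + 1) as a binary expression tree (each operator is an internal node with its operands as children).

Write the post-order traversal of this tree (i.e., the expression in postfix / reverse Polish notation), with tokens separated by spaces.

Post-order on an expression tree gives postfix notation: for each operator, emit left operand, right operand, then the operator.

6 3 - 9 * 8 4 - 5 * 1 + -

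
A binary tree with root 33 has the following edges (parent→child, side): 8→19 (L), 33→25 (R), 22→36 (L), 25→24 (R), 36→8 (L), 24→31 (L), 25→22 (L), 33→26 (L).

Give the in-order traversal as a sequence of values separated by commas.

26, 33, 19, 8, 36, 22, 25, 31, 24

In-order visits the left subtree, then the node, then the right subtree.
At 33: go left to 26.
  26 is a leaf — visit 26.
Visit 33.
At 33: go right to 25.
  At 25: go left to 22.
    At 22: go left to 36.
      At 36: go left to 8.
        At 8: go left to 19.
          19 is a leaf — visit 19.
        Visit 8.
        At 8: no right child.
      Visit 36.
      At 36: no right child.
    Visit 22.
    At 22: no right child.
  Visit 25.
  At 25: go right to 24.
    At 24: go left to 31.
      31 is a leaf — visit 31.
    Visit 24.
    At 24: no right child.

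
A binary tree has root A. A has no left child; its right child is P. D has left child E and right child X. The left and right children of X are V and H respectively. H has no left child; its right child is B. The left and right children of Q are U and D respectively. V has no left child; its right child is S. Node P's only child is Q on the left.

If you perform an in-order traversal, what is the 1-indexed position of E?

In-order visits the left subtree, then the node, then the right subtree.
At A: no left child.
Visit A.
At A: go right to P.
  At P: go left to Q.
    At Q: go left to U.
      U is a leaf — visit U.
    Visit Q.
    At Q: go right to D.
      At D: go left to E.
        E is a leaf — visit E.
      Visit D.
      At D: go right to X.
        At X: go left to V.
          At V: no left child.
          Visit V.
          At V: go right to S.
            S is a leaf — visit S.
        Visit X.
        At X: go right to H.
          At H: no left child.
          Visit H.
          At H: go right to B.
            B is a leaf — visit B.
  Visit P.
  At P: no right child.
Full in-order sequence: A, U, Q, E, D, V, S, X, H, B, P.

4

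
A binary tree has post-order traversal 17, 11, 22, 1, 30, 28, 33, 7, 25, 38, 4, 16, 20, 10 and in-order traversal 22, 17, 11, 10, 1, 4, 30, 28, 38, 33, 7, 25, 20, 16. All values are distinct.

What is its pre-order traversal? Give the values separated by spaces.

10 22 11 17 20 4 1 38 28 30 25 7 33 16

The last element of post-order is the root; it splits in-order into left and right subtrees.
Root 10: left subtree has 3 nodes {22, 17, 11}, right has 10 {1, 4, 30, 28, 38, 33, 7, 25, 20, 16}.
  Root 22: left subtree has 0 nodes { }, right has 2 {17, 11}.
    Root 11: left subtree has 1 node {17}, right has 0 { }.
  Root 20: left subtree has 8 nodes {1, 4, 30, 28, 38, 33, 7, 25}, right has 1 {16}.
    Root 4: left subtree has 1 node {1}, right has 6 {30, 28, 38, 33, 7, 25}.
      Root 38: left subtree has 2 nodes {30, 28}, right has 3 {33, 7, 25}.
        Root 28: left subtree has 1 node {30}, right has 0 { }.
        Root 25: left subtree has 2 nodes {33, 7}, right has 0 { }.
          Root 7: left subtree has 1 node {33}, right has 0 { }.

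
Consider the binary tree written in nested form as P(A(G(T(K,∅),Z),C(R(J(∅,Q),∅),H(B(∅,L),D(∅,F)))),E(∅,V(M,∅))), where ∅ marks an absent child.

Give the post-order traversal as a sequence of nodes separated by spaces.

K T Z G Q J R L B F D H C A M V E P

Post-order visits the left subtree, then the right subtree, then the node.
At P: go left to A.
  At A: go left to G.
    At G: go left to T.
      At T: go left to K.
        K is a leaf — visit K.
      At T: no right child.
      Visit T.
    At G: go right to Z.
      Z is a leaf — visit Z.
    Visit G.
  At A: go right to C.
    At C: go left to R.
      At R: go left to J.
        At J: no left child.
        At J: go right to Q.
          Q is a leaf — visit Q.
        Visit J.
      At R: no right child.
      Visit R.
    At C: go right to H.
      At H: go left to B.
        At B: no left child.
        At B: go right to L.
          L is a leaf — visit L.
        Visit B.
      At H: go right to D.
        At D: no left child.
        At D: go right to F.
          F is a leaf — visit F.
        Visit D.
      Visit H.
    Visit C.
  Visit A.
At P: go right to E.
  At E: no left child.
  At E: go right to V.
    At V: go left to M.
      M is a leaf — visit M.
    At V: no right child.
    Visit V.
  Visit E.
Visit P.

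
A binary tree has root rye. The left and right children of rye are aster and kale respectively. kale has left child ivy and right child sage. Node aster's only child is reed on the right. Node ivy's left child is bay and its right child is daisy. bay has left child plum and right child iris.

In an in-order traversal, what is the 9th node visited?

kale

In-order visits the left subtree, then the node, then the right subtree.
At rye: go left to aster.
  At aster: no left child.
  Visit aster.
  At aster: go right to reed.
    reed is a leaf — visit reed.
Visit rye.
At rye: go right to kale.
  At kale: go left to ivy.
    At ivy: go left to bay.
      At bay: go left to plum.
        plum is a leaf — visit plum.
      Visit bay.
      At bay: go right to iris.
        iris is a leaf — visit iris.
    Visit ivy.
    At ivy: go right to daisy.
      daisy is a leaf — visit daisy.
  Visit kale.
  At kale: go right to sage.
    sage is a leaf — visit sage.
Full in-order sequence: aster, reed, rye, plum, bay, iris, ivy, daisy, kale, sage.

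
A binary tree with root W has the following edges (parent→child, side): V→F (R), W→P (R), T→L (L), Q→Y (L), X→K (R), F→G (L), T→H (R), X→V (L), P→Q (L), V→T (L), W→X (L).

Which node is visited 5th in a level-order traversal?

K

Level-order visits nodes level by level from the root, left to right within each level.
Level 0: W
Level 1: X, P
Level 2: V, K, Q
Level 3: T, F, Y
Level 4: L, H, G
Full level-order sequence: W, X, P, V, K, Q, T, F, Y, L, H, G.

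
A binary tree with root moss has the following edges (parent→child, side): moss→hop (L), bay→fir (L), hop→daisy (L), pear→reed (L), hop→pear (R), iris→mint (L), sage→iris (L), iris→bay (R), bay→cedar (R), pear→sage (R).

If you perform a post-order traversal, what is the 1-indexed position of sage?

8

Post-order visits the left subtree, then the right subtree, then the node.
At moss: go left to hop.
  At hop: go left to daisy.
    daisy is a leaf — visit daisy.
  At hop: go right to pear.
    At pear: go left to reed.
      reed is a leaf — visit reed.
    At pear: go right to sage.
      At sage: go left to iris.
        At iris: go left to mint.
          mint is a leaf — visit mint.
        At iris: go right to bay.
          At bay: go left to fir.
            fir is a leaf — visit fir.
          At bay: go right to cedar.
            cedar is a leaf — visit cedar.
          Visit bay.
        Visit iris.
      At sage: no right child.
      Visit sage.
    Visit pear.
  Visit hop.
At moss: no right child.
Visit moss.
Full post-order sequence: daisy, reed, mint, fir, cedar, bay, iris, sage, pear, hop, moss.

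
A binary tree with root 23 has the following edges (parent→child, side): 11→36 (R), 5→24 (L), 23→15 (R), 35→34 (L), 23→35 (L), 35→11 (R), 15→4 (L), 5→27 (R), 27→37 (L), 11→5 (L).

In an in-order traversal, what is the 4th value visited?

5

In-order visits the left subtree, then the node, then the right subtree.
At 23: go left to 35.
  At 35: go left to 34.
    34 is a leaf — visit 34.
  Visit 35.
  At 35: go right to 11.
    At 11: go left to 5.
      At 5: go left to 24.
        24 is a leaf — visit 24.
      Visit 5.
      At 5: go right to 27.
        At 27: go left to 37.
          37 is a leaf — visit 37.
        Visit 27.
        At 27: no right child.
    Visit 11.
    At 11: go right to 36.
      36 is a leaf — visit 36.
Visit 23.
At 23: go right to 15.
  At 15: go left to 4.
    4 is a leaf — visit 4.
  Visit 15.
  At 15: no right child.
Full in-order sequence: 34, 35, 24, 5, 37, 27, 11, 36, 23, 4, 15.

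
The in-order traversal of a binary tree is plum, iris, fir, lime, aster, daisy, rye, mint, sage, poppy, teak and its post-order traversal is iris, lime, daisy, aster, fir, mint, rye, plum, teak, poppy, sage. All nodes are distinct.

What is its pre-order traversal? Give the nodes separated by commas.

sage, plum, rye, fir, iris, aster, lime, daisy, mint, poppy, teak

The last element of post-order is the root; it splits in-order into left and right subtrees.
Root sage: left subtree has 8 nodes {plum, iris, fir, lime, aster, daisy, rye, mint}, right has 2 {poppy, teak}.
  Root plum: left subtree has 0 nodes { }, right has 7 {iris, fir, lime, aster, daisy, rye, mint}.
    Root rye: left subtree has 5 nodes {iris, fir, lime, aster, daisy}, right has 1 {mint}.
      Root fir: left subtree has 1 node {iris}, right has 3 {lime, aster, daisy}.
        Root aster: left subtree has 1 node {lime}, right has 1 {daisy}.
  Root poppy: left subtree has 0 nodes { }, right has 1 {teak}.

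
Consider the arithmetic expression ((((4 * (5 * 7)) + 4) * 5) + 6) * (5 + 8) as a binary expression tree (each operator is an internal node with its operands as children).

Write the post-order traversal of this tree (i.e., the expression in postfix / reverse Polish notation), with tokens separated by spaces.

Post-order on an expression tree gives postfix notation: for each operator, emit left operand, right operand, then the operator.

4 5 7 * * 4 + 5 * 6 + 5 8 + *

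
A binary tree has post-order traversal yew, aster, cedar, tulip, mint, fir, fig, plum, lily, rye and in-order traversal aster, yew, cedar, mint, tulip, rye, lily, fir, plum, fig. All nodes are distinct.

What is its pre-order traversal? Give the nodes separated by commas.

rye, mint, cedar, aster, yew, tulip, lily, plum, fir, fig

The last element of post-order is the root; it splits in-order into left and right subtrees.
Root rye: left subtree has 5 nodes {aster, yew, cedar, mint, tulip}, right has 4 {lily, fir, plum, fig}.
  Root mint: left subtree has 3 nodes {aster, yew, cedar}, right has 1 {tulip}.
    Root cedar: left subtree has 2 nodes {aster, yew}, right has 0 { }.
      Root aster: left subtree has 0 nodes { }, right has 1 {yew}.
  Root lily: left subtree has 0 nodes { }, right has 3 {fir, plum, fig}.
    Root plum: left subtree has 1 node {fir}, right has 1 {fig}.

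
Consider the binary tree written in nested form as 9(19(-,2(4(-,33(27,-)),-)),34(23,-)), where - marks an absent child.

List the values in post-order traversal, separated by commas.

Post-order visits the left subtree, then the right subtree, then the node.
At 9: go left to 19.
  At 19: no left child.
  At 19: go right to 2.
    At 2: go left to 4.
      At 4: no left child.
      At 4: go right to 33.
        At 33: go left to 27.
          27 is a leaf — visit 27.
        At 33: no right child.
        Visit 33.
      Visit 4.
    At 2: no right child.
    Visit 2.
  Visit 19.
At 9: go right to 34.
  At 34: go left to 23.
    23 is a leaf — visit 23.
  At 34: no right child.
  Visit 34.
Visit 9.

27, 33, 4, 2, 19, 23, 34, 9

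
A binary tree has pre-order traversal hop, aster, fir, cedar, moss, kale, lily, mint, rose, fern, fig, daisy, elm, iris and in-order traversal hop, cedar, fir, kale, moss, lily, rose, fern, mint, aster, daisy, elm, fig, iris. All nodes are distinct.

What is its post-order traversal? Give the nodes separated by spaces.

cedar kale fern rose mint lily moss fir elm daisy iris fig aster hop

The first element of pre-order is the root; it splits in-order into left and right subtrees.
Root hop: left subtree has 0 nodes { }, right has 13 {cedar, fir, kale, moss, lily, rose, fern, mint, aster, daisy, elm, fig, iris}.
  Root aster: left subtree has 8 nodes {cedar, fir, kale, moss, lily, rose, fern, mint}, right has 4 {daisy, elm, fig, iris}.
    Root fir: left subtree has 1 node {cedar}, right has 6 {kale, moss, lily, rose, fern, mint}.
      Root moss: left subtree has 1 node {kale}, right has 4 {lily, rose, fern, mint}.
        Root lily: left subtree has 0 nodes { }, right has 3 {rose, fern, mint}.
          Root mint: left subtree has 2 nodes {rose, fern}, right has 0 { }.
            Root rose: left subtree has 0 nodes { }, right has 1 {fern}.
    Root fig: left subtree has 2 nodes {daisy, elm}, right has 1 {iris}.
      Root daisy: left subtree has 0 nodes { }, right has 1 {elm}.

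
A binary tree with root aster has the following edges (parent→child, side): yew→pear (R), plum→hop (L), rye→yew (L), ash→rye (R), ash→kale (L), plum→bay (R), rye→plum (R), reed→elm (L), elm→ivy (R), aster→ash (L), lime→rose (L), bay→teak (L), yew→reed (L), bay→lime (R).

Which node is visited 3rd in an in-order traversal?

elm

In-order visits the left subtree, then the node, then the right subtree.
At aster: go left to ash.
  At ash: go left to kale.
    kale is a leaf — visit kale.
  Visit ash.
  At ash: go right to rye.
    At rye: go left to yew.
      At yew: go left to reed.
        At reed: go left to elm.
          At elm: no left child.
          Visit elm.
          At elm: go right to ivy.
            ivy is a leaf — visit ivy.
        Visit reed.
        At reed: no right child.
      Visit yew.
      At yew: go right to pear.
        pear is a leaf — visit pear.
    Visit rye.
    At rye: go right to plum.
      At plum: go left to hop.
        hop is a leaf — visit hop.
      Visit plum.
      At plum: go right to bay.
        At bay: go left to teak.
          teak is a leaf — visit teak.
        Visit bay.
        At bay: go right to lime.
          At lime: go left to rose.
            rose is a leaf — visit rose.
          Visit lime.
          At lime: no right child.
Visit aster.
At aster: no right child.
Full in-order sequence: kale, ash, elm, ivy, reed, yew, pear, rye, hop, plum, teak, bay, rose, lime, aster.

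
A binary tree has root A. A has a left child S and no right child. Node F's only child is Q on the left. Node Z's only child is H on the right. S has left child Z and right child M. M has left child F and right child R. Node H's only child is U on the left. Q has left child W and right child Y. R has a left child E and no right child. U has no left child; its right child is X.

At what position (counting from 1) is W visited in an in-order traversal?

In-order visits the left subtree, then the node, then the right subtree.
At A: go left to S.
  At S: go left to Z.
    At Z: no left child.
    Visit Z.
    At Z: go right to H.
      At H: go left to U.
        At U: no left child.
        Visit U.
        At U: go right to X.
          X is a leaf — visit X.
      Visit H.
      At H: no right child.
  Visit S.
  At S: go right to M.
    At M: go left to F.
      At F: go left to Q.
        At Q: go left to W.
          W is a leaf — visit W.
        Visit Q.
        At Q: go right to Y.
          Y is a leaf — visit Y.
      Visit F.
      At F: no right child.
    Visit M.
    At M: go right to R.
      At R: go left to E.
        E is a leaf — visit E.
      Visit R.
      At R: no right child.
Visit A.
At A: no right child.
Full in-order sequence: Z, U, X, H, S, W, Q, Y, F, M, E, R, A.

6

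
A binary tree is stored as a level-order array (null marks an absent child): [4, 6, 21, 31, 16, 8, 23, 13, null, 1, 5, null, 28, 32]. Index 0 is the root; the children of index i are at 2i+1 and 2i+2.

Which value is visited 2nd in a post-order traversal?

Post-order visits the left subtree, then the right subtree, then the node.
At 4: go left to 6.
  At 6: go left to 31.
    At 31: go left to 13.
      13 is a leaf — visit 13.
    At 31: no right child.
    Visit 31.
  At 6: go right to 16.
    At 16: go left to 1.
      1 is a leaf — visit 1.
    At 16: go right to 5.
      5 is a leaf — visit 5.
    Visit 16.
  Visit 6.
At 4: go right to 21.
  At 21: go left to 8.
    At 8: no left child.
    At 8: go right to 28.
      28 is a leaf — visit 28.
    Visit 8.
  At 21: go right to 23.
    At 23: go left to 32.
      32 is a leaf — visit 32.
    At 23: no right child.
    Visit 23.
  Visit 21.
Visit 4.
Full post-order sequence: 13, 31, 1, 5, 16, 6, 28, 8, 32, 23, 21, 4.

31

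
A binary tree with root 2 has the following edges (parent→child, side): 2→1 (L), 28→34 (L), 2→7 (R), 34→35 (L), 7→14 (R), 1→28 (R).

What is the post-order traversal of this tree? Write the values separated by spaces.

Post-order visits the left subtree, then the right subtree, then the node.
At 2: go left to 1.
  At 1: no left child.
  At 1: go right to 28.
    At 28: go left to 34.
      At 34: go left to 35.
        35 is a leaf — visit 35.
      At 34: no right child.
      Visit 34.
    At 28: no right child.
    Visit 28.
  Visit 1.
At 2: go right to 7.
  At 7: no left child.
  At 7: go right to 14.
    14 is a leaf — visit 14.
  Visit 7.
Visit 2.

35 34 28 1 14 7 2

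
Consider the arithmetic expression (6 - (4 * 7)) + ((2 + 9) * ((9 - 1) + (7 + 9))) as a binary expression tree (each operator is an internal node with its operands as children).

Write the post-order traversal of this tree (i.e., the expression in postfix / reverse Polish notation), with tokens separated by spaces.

6 4 7 * - 2 9 + 9 1 - 7 9 + + * +

Post-order on an expression tree gives postfix notation: for each operator, emit left operand, right operand, then the operator.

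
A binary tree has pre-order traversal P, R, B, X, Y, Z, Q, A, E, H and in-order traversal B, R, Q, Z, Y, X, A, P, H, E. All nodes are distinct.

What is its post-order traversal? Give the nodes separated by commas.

The first element of pre-order is the root; it splits in-order into left and right subtrees.
Root P: left subtree has 7 nodes {B, R, Q, Z, Y, X, A}, right has 2 {H, E}.
  Root R: left subtree has 1 node {B}, right has 5 {Q, Z, Y, X, A}.
    Root X: left subtree has 3 nodes {Q, Z, Y}, right has 1 {A}.
      Root Y: left subtree has 2 nodes {Q, Z}, right has 0 { }.
        Root Z: left subtree has 1 node {Q}, right has 0 { }.
  Root E: left subtree has 1 node {H}, right has 0 { }.

B, Q, Z, Y, A, X, R, H, E, P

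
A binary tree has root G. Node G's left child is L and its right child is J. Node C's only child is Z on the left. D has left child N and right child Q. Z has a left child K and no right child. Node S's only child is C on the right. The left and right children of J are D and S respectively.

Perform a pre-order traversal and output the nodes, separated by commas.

G, L, J, D, N, Q, S, C, Z, K

Pre-order visits the node, then its left subtree, then its right subtree.
Visit G.
At G: go left to L.
  L is a leaf — visit L.
At G: go right to J.
  Visit J.
  At J: go left to D.
    Visit D.
    At D: go left to N.
      N is a leaf — visit N.
    At D: go right to Q.
      Q is a leaf — visit Q.
  At J: go right to S.
    Visit S.
    At S: no left child.
    At S: go right to C.
      Visit C.
      At C: go left to Z.
        Visit Z.
        At Z: go left to K.
          K is a leaf — visit K.
        At Z: no right child.
      At C: no right child.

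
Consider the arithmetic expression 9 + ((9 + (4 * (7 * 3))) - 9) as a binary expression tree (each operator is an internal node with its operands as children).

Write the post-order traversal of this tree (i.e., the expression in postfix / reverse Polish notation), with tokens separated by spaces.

9 9 4 7 3 * * + 9 - +

Post-order on an expression tree gives postfix notation: for each operator, emit left operand, right operand, then the operator.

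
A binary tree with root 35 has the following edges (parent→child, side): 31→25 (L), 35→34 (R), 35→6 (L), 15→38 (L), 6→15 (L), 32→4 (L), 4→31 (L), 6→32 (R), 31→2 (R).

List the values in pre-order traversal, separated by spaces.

35 6 15 38 32 4 31 25 2 34

Pre-order visits the node, then its left subtree, then its right subtree.
Visit 35.
At 35: go left to 6.
  Visit 6.
  At 6: go left to 15.
    Visit 15.
    At 15: go left to 38.
      38 is a leaf — visit 38.
    At 15: no right child.
  At 6: go right to 32.
    Visit 32.
    At 32: go left to 4.
      Visit 4.
      At 4: go left to 31.
        Visit 31.
        At 31: go left to 25.
          25 is a leaf — visit 25.
        At 31: go right to 2.
          2 is a leaf — visit 2.
      At 4: no right child.
    At 32: no right child.
At 35: go right to 34.
  34 is a leaf — visit 34.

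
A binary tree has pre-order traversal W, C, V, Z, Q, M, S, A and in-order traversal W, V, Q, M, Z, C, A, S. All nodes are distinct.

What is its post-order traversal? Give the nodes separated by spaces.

The first element of pre-order is the root; it splits in-order into left and right subtrees.
Root W: left subtree has 0 nodes { }, right has 7 {V, Q, M, Z, C, A, S}.
  Root C: left subtree has 4 nodes {V, Q, M, Z}, right has 2 {A, S}.
    Root V: left subtree has 0 nodes { }, right has 3 {Q, M, Z}.
      Root Z: left subtree has 2 nodes {Q, M}, right has 0 { }.
        Root Q: left subtree has 0 nodes { }, right has 1 {M}.
    Root S: left subtree has 1 node {A}, right has 0 { }.

M Q Z V A S C W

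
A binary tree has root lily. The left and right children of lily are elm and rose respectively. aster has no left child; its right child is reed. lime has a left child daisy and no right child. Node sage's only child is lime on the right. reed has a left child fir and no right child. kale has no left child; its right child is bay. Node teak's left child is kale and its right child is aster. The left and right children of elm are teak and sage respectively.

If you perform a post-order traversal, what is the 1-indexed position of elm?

Post-order visits the left subtree, then the right subtree, then the node.
At lily: go left to elm.
  At elm: go left to teak.
    At teak: go left to kale.
      At kale: no left child.
      At kale: go right to bay.
        bay is a leaf — visit bay.
      Visit kale.
    At teak: go right to aster.
      At aster: no left child.
      At aster: go right to reed.
        At reed: go left to fir.
          fir is a leaf — visit fir.
        At reed: no right child.
        Visit reed.
      Visit aster.
    Visit teak.
  At elm: go right to sage.
    At sage: no left child.
    At sage: go right to lime.
      At lime: go left to daisy.
        daisy is a leaf — visit daisy.
      At lime: no right child.
      Visit lime.
    Visit sage.
  Visit elm.
At lily: go right to rose.
  rose is a leaf — visit rose.
Visit lily.
Full post-order sequence: bay, kale, fir, reed, aster, teak, daisy, lime, sage, elm, rose, lily.

10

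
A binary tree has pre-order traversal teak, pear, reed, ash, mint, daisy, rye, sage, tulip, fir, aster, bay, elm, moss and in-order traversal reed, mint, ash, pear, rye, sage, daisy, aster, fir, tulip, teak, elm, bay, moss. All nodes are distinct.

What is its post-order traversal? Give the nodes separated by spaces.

The first element of pre-order is the root; it splits in-order into left and right subtrees.
Root teak: left subtree has 10 nodes {reed, mint, ash, pear, rye, sage, daisy, aster, fir, tulip}, right has 3 {elm, bay, moss}.
  Root pear: left subtree has 3 nodes {reed, mint, ash}, right has 6 {rye, sage, daisy, aster, fir, tulip}.
    Root reed: left subtree has 0 nodes { }, right has 2 {mint, ash}.
      Root ash: left subtree has 1 node {mint}, right has 0 { }.
    Root daisy: left subtree has 2 nodes {rye, sage}, right has 3 {aster, fir, tulip}.
      Root rye: left subtree has 0 nodes { }, right has 1 {sage}.
      Root tulip: left subtree has 2 nodes {aster, fir}, right has 0 { }.
        Root fir: left subtree has 1 node {aster}, right has 0 { }.
  Root bay: left subtree has 1 node {elm}, right has 1 {moss}.

mint ash reed sage rye aster fir tulip daisy pear elm moss bay teak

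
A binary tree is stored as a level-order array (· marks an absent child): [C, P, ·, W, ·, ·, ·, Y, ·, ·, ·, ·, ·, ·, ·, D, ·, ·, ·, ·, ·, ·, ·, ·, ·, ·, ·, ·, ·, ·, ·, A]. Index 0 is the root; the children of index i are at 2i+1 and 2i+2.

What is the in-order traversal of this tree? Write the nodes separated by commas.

A, D, Y, W, P, C

In-order visits the left subtree, then the node, then the right subtree.
At C: go left to P.
  At P: go left to W.
    At W: go left to Y.
      At Y: go left to D.
        At D: go left to A.
          A is a leaf — visit A.
        Visit D.
        At D: no right child.
      Visit Y.
      At Y: no right child.
    Visit W.
    At W: no right child.
  Visit P.
  At P: no right child.
Visit C.
At C: no right child.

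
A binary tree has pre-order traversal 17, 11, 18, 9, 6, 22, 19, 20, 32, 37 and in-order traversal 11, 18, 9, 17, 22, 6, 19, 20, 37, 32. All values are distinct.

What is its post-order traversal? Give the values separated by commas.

9, 18, 11, 22, 37, 32, 20, 19, 6, 17

The first element of pre-order is the root; it splits in-order into left and right subtrees.
Root 17: left subtree has 3 nodes {11, 18, 9}, right has 6 {22, 6, 19, 20, 37, 32}.
  Root 11: left subtree has 0 nodes { }, right has 2 {18, 9}.
    Root 18: left subtree has 0 nodes { }, right has 1 {9}.
  Root 6: left subtree has 1 node {22}, right has 4 {19, 20, 37, 32}.
    Root 19: left subtree has 0 nodes { }, right has 3 {20, 37, 32}.
      Root 20: left subtree has 0 nodes { }, right has 2 {37, 32}.
        Root 32: left subtree has 1 node {37}, right has 0 { }.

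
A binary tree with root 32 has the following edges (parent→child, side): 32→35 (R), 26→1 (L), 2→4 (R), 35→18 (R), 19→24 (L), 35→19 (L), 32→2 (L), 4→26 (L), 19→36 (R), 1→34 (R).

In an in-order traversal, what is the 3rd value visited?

In-order visits the left subtree, then the node, then the right subtree.
At 32: go left to 2.
  At 2: no left child.
  Visit 2.
  At 2: go right to 4.
    At 4: go left to 26.
      At 26: go left to 1.
        At 1: no left child.
        Visit 1.
        At 1: go right to 34.
          34 is a leaf — visit 34.
      Visit 26.
      At 26: no right child.
    Visit 4.
    At 4: no right child.
Visit 32.
At 32: go right to 35.
  At 35: go left to 19.
    At 19: go left to 24.
      24 is a leaf — visit 24.
    Visit 19.
    At 19: go right to 36.
      36 is a leaf — visit 36.
  Visit 35.
  At 35: go right to 18.
    18 is a leaf — visit 18.
Full in-order sequence: 2, 1, 34, 26, 4, 32, 24, 19, 36, 35, 18.

34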